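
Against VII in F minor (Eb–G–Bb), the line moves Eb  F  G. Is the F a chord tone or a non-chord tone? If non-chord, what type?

Non-chord tone — a passing tone.

The harmony at that moment is Eb major triad (Eb, G, Bb); F is not a chord tone.
It is approached by step up from Eb and left by step up to G.
Step in, step out in the same direction — a passing tone.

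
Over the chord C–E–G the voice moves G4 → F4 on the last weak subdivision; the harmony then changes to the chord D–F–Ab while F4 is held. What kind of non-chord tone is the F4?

F4 is an anticipation.

The harmony at that moment is C major triad (C, E, G); F4 is not a chord tone.
It is approached by step down from G4 and then sustained as the same pitch into the next harmony.
Arriving early and becoming a chord tone when the harmony changes — an anticipation.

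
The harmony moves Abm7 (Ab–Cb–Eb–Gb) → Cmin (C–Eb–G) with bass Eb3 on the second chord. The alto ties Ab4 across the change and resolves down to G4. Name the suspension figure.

At the second chord the bass is Eb3. The suspended Ab4 lies a fourth above the bass; after resolving down by step to G4, the interval above the bass becomes a third.
Suspension figures are named by those two intervals: 4–3.

4–3 suspension.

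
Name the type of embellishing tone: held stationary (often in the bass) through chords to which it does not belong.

Pedal tone.

Approach: none. Departure: none — a single pitch is sustained while the chords change around it, passing through harmonies that do not contain it.
No melodic motion at all; the dissonance is created entirely by the moving harmonies against the stationary note — a pedal tone (pedal point).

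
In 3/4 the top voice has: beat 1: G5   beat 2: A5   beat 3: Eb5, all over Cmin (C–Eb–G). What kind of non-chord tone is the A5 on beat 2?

The harmony at that moment is C minor triad (C, Eb, G); A5 is not a chord tone.
It is approached by step up from G5 and left by leap down to Eb5.
Step in, leap out, on a weak beat — an escape tone.

Escape tone.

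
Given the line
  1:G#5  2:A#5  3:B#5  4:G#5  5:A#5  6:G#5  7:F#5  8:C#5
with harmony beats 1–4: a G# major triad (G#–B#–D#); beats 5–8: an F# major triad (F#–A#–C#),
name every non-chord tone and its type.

The harmony at that moment is G# major triad (G#, B#, D#); A#5 is not a chord tone.
It is approached by step up from G#5 and left by step up to B#5.
Step in, step out in the same direction — a passing tone.
The harmony at that moment is F# major triad (F#, A#, C#); G#5 is not a chord tone.
It is approached by step down from A#5 and left by step down to F#5.
Step in, step out in the same direction — a passing tone.

A#5 (beat 2) — passing tone; G#5 (beat 6) — passing tone.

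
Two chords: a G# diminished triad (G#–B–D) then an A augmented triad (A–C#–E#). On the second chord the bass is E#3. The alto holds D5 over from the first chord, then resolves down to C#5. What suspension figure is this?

At the second chord the bass is E#3. The suspended D5 lies a seventh above the bass; after resolving down by step to C#5, the interval above the bass becomes a sixth.
Suspension figures are named by those two intervals: 7–6.

7–6 suspension.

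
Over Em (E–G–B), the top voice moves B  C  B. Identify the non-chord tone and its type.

C is a neighbor tone.

The harmony at that moment is E minor triad (E, G, B); C is not a chord tone.
It is approached by step up from B and left by step down to B.
Step away and step back to the same note — a neighbor tone (upper neighbor).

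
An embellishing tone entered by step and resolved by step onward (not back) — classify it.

Passing tone.

Approach: by step. Departure: by step, continuing in the same direction.
Stepwise on both sides with no change of direction means the note fills in the space between two different chord tones — a passing tone. (Had it turned back to its starting note it would be a neighbor tone instead.)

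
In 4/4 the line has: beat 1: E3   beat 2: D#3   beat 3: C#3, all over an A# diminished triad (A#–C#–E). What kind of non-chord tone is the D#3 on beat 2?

The harmony at that moment is A# diminished triad (A#, C#, E); D#3 is not a chord tone.
It is approached by step down from E3 and left by step down to C#3.
Step in, step out in the same direction — a passing tone.

Passing tone.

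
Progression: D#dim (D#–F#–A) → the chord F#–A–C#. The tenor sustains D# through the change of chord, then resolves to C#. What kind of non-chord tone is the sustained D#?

D# is a suspension.

The harmony at that moment is F# minor triad (F#, A, C#); D# is not a chord tone.
It is held over (the same pitch as the preceding D#) and left by step down to C#.
Held over from the previous chord and resolving down by step — a suspension.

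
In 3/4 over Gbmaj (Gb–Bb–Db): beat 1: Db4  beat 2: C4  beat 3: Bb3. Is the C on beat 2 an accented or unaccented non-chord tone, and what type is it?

Unaccented passing tone.

The harmony at that moment is Gb major triad (Gb, Bb, Db); C4 is not a chord tone.
It is approached by step down from Db4 and left by step down to Bb3.
Step in, step out in the same direction — a passing tone.
It falls on a weak beat, so it is unaccented.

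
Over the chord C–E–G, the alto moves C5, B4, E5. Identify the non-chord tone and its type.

The harmony at that moment is C major triad (C, E, G); B4 is not a chord tone.
It is approached by step down from C5 and left by leap up to E5.
Step in, leap out — an escape tone.

B4 is an escape tone.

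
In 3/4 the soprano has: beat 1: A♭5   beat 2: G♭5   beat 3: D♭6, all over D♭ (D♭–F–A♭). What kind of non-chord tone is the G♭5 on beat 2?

The harmony at that moment is D♭ major triad (D♭, F, A♭); G♭5 is not a chord tone.
It is approached by step down from A♭5 and left by leap up to D♭6.
Step in, leap out, on a weak beat — an escape tone.

Escape tone.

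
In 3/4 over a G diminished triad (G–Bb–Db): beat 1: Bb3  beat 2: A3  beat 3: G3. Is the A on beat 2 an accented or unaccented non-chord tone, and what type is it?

The harmony at that moment is G diminished triad (G, Bb, Db); A3 is not a chord tone.
It is approached by step down from Bb3 and left by step down to G3.
Step in, step out in the same direction — a passing tone.
It falls on a weak beat, so it is unaccented.

Unaccented passing tone.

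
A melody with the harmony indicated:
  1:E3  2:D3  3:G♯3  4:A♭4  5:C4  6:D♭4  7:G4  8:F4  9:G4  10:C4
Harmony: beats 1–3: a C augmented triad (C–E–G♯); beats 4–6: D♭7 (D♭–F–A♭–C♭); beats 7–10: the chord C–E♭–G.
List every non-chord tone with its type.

D3 (beat 2) — escape tone; C4 (beat 5) — appoggiatura; F4 (beat 8) — neighbor tone.

The harmony at that moment is C augmented triad (C, E, G♯); D3 is not a chord tone.
It is approached by step down from E3 and left by leap up to G♯3.
Step in, leap out — an escape tone.
The harmony at that moment is D♭ dominant seventh chord (D♭, F, A♭, C♭); C4 is not a chord tone.
It is approached by leap down from A♭4 and left by step up to D♭4.
Leap in, step out — an appoggiatura.
The harmony at that moment is C minor triad (C, E♭, G); F4 is not a chord tone.
It is approached by step down from G4 and left by step up to G4.
Step away and step back to the same note — a neighbor tone (lower neighbor).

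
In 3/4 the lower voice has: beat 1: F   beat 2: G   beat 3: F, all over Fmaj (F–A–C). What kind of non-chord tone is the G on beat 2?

Upper neighbor tone.

The harmony at that moment is F major triad (F, A, C); G is not a chord tone.
It is approached by step up from F and left by step down to F.
Step away and step back to the same note — a neighbor tone (upper neighbor).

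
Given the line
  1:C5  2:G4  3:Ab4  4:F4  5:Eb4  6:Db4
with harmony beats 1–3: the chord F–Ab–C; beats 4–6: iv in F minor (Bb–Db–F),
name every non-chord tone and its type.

The harmony at that moment is F minor triad (F, Ab, C); G4 is not a chord tone.
It is approached by leap down from C5 and left by step up to Ab4.
Leap in, step out — an appoggiatura.
The harmony at that moment is Bb minor triad (Bb, Db, F); Eb4 is not a chord tone.
It is approached by step down from F4 and left by step down to Db4.
Step in, step out in the same direction — a passing tone.

G4 (beat 2) — appoggiatura; Eb4 (beat 5) — passing tone.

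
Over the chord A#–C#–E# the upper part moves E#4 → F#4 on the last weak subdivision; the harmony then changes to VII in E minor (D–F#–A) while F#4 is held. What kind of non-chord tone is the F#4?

F#4 is an anticipation.

The harmony at that moment is A# minor triad (A#, C#, E#); F#4 is not a chord tone.
It is approached by step up from E#4 and then sustained as the same pitch into the next harmony.
Arriving early and becoming a chord tone when the harmony changes — an anticipation.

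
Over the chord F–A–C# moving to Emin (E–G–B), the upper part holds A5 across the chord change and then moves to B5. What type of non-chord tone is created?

The harmony at that moment is E minor triad (E, G, B); A5 is not a chord tone.
It is held over (the same pitch as the preceding A5) and left by step up to B5.
Held over from the previous chord and resolving up by step — a retardation.

A5 is a retardation.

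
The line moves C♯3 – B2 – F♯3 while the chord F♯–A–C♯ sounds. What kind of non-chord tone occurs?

B2 is an escape tone.

The harmony at that moment is F♯ minor triad (F♯, A, C♯); B2 is not a chord tone.
It is approached by step down from C♯3 and left by leap up to F♯3.
Step in, leap out — an escape tone.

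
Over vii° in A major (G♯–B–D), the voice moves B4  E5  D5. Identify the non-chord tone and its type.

E5 is an appoggiatura.

The harmony at that moment is G♯ diminished triad (G♯, B, D); E5 is not a chord tone.
It is approached by leap up from B4 and left by step down to D5.
Leap in, step out — an appoggiatura.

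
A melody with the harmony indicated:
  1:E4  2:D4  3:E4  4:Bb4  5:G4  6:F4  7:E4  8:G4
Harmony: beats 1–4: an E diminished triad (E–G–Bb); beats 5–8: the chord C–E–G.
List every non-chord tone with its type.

D4 (beat 2) — neighbor tone; F4 (beat 6) — passing tone.

The harmony at that moment is E diminished triad (E, G, Bb); D4 is not a chord tone.
It is approached by step down from E4 and left by step up to E4.
Step away and step back to the same note — a neighbor tone (lower neighbor).
The harmony at that moment is C major triad (C, E, G); F4 is not a chord tone.
It is approached by step down from G4 and left by step down to E4.
Step in, step out in the same direction — a passing tone.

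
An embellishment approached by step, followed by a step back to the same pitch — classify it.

Neighbor tone.

Approach: by step. Departure: by step in the opposite direction, back to the starting pitch.
Stepwise on both sides but reversing to return to the same chord tone — a neighbor tone. (Had it continued onward in the same direction it would be a passing tone instead.)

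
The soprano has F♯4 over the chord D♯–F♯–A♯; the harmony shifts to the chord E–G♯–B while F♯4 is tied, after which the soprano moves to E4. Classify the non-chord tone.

F♯4 is a suspension.

The harmony at that moment is E major triad (E, G♯, B); F♯4 is not a chord tone.
It is held over (the same pitch as the preceding F♯4) and left by step down to E4.
Held over from the previous chord and resolving down by step — a suspension.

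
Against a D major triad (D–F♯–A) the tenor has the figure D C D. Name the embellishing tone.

C is a neighbor tone.

The harmony at that moment is D major triad (D, F♯, A); C is not a chord tone.
It is approached by step down from D and left by step up to D.
Step away and step back to the same note — a neighbor tone (lower neighbor).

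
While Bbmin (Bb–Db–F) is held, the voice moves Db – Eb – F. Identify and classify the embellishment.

Eb is a passing tone.

The harmony at that moment is Bb minor triad (Bb, Db, F); Eb is not a chord tone.
It is approached by step up from Db and left by step up to F.
Step in, step out in the same direction — a passing tone.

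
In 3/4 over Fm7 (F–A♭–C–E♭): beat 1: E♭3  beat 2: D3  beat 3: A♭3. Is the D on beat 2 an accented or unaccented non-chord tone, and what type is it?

Unaccented escape tone.

The harmony at that moment is F minor seventh chord (F, A♭, C, E♭); D3 is not a chord tone.
It is approached by step down from E♭3 and left by leap up to A♭3.
Step in, leap out — an escape tone.
It falls on a weak beat, so it is unaccented.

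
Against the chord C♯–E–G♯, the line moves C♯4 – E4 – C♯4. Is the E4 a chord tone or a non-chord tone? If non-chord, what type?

Chord tone (the third of C# minor triad).

C# minor triad contains C♯, E, G♯; E is the third, so it is a chord tone.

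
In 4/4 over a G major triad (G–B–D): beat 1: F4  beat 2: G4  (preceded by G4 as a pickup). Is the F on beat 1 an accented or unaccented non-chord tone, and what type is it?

The harmony at that moment is G major triad (G, B, D); F4 is not a chord tone.
It is approached by step down from G4 and left by step up to G4.
Step away and step back to the same note — a neighbor tone (lower neighbor).
It falls on the downbeat, so it is accented.

Accented neighbor tone.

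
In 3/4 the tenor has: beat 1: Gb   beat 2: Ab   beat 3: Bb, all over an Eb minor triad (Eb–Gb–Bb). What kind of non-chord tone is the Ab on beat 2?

Passing tone.

The harmony at that moment is Eb minor triad (Eb, Gb, Bb); Ab is not a chord tone.
It is approached by step up from Gb and left by step up to Bb.
Step in, step out in the same direction — a passing tone.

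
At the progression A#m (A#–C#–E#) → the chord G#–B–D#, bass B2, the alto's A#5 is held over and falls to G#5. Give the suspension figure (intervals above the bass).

7–6 suspension.

At the second chord the bass is B2. The suspended A#5 lies a seventh above the bass; after resolving down by step to G#5, the interval above the bass becomes a sixth.
Suspension figures are named by those two intervals: 7–6.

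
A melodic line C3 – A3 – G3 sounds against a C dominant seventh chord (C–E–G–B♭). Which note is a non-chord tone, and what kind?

A3 is an appoggiatura.

The harmony at that moment is C dominant seventh chord (C, E, G, B♭); A3 is not a chord tone.
It is approached by leap up from C3 and left by step down to G3.
Leap in, step out — an appoggiatura.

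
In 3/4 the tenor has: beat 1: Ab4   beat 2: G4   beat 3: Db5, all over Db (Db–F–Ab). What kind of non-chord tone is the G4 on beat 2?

Escape tone.

The harmony at that moment is Db major triad (Db, F, Ab); G4 is not a chord tone.
It is approached by step down from Ab4 and left by leap up to Db5.
Step in, leap out, on a weak beat — an escape tone.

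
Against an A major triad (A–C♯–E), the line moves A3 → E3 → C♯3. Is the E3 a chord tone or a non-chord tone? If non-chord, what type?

Chord tone (the fifth of A major triad).

A major triad contains A, C♯, E; E is the fifth, so it is a chord tone.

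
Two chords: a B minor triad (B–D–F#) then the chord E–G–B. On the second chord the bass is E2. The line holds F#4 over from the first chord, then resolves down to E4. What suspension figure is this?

9–8 suspension.

At the second chord the bass is E2. The suspended F#4 lies a ninth above the bass; after resolving down by step to E4, the interval above the bass becomes an octave.
Suspension figures are named by those two intervals: 9–8.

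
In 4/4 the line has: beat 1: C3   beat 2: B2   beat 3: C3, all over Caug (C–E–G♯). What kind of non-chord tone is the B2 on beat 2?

Lower neighbor tone.

The harmony at that moment is C augmented triad (C, E, G♯); B2 is not a chord tone.
It is approached by step down from C3 and left by step up to C3.
Step away and step back to the same note — a neighbor tone (lower neighbor).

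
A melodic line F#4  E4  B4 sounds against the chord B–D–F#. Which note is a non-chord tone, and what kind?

The harmony at that moment is B minor triad (B, D, F#); E4 is not a chord tone.
It is approached by step down from F#4 and left by leap up to B4.
Step in, leap out — an escape tone.

E4 is an escape tone.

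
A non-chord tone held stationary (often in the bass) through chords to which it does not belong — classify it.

Pedal tone.

Approach: none. Departure: none — a single pitch is sustained while the chords change around it, passing through harmonies that do not contain it.
No melodic motion at all; the dissonance is created entirely by the moving harmonies against the stationary note — a pedal tone (pedal point).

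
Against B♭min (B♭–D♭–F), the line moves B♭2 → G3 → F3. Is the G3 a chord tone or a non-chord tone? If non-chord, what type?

Non-chord tone — an appoggiatura.

The harmony at that moment is B♭ minor triad (B♭, D♭, F); G3 is not a chord tone.
It is approached by leap up from B♭2 and left by step down to F3.
Leap in, step out — an appoggiatura.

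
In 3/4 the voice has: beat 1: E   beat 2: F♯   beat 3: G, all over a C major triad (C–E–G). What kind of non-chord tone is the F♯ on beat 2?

Passing tone.

The harmony at that moment is C major triad (C, E, G); F♯ is not a chord tone.
It is approached by step up from E and left by step up to G.
Step in, step out in the same direction — a passing tone.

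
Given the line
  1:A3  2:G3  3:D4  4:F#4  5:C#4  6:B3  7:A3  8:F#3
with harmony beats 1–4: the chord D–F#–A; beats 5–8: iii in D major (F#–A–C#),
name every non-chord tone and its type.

The harmony at that moment is D major triad (D, F#, A); G3 is not a chord tone.
It is approached by step down from A3 and left by leap up to D4.
Step in, leap out — an escape tone.
The harmony at that moment is F# minor triad (F#, A, C#); B3 is not a chord tone.
It is approached by step down from C#4 and left by step down to A3.
Step in, step out in the same direction — a passing tone.

G3 (beat 2) — escape tone; B3 (beat 6) — passing tone.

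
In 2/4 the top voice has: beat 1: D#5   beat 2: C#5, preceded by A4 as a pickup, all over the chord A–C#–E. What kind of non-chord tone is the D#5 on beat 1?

The harmony at that moment is A major triad (A, C#, E); D#5 is not a chord tone.
It is approached by leap up from A4 and left by step down to C#5.
Leap in, step out, metrically accented — an appoggiatura.

Appoggiatura.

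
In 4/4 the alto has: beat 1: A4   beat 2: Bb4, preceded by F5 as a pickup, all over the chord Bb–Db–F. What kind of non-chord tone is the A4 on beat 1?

Appoggiatura.

The harmony at that moment is Bb minor triad (Bb, Db, F); A4 is not a chord tone.
It is approached by leap down from F5 and left by step up to Bb4.
Leap in, step out, metrically accented — an appoggiatura.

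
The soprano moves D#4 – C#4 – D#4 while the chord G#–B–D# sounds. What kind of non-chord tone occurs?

C#4 is a neighbor tone.

The harmony at that moment is G# minor triad (G#, B, D#); C#4 is not a chord tone.
It is approached by step down from D#4 and left by step up to D#4.
Step away and step back to the same note — a neighbor tone (lower neighbor).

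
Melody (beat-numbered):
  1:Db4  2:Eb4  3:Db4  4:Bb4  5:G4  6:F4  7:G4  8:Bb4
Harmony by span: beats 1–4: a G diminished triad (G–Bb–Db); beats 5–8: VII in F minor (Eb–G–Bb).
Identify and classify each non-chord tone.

The harmony at that moment is G diminished triad (G, Bb, Db); Eb4 is not a chord tone.
It is approached by step up from Db4 and left by step down to Db4.
Step away and step back to the same note — a neighbor tone (upper neighbor).
The harmony at that moment is Eb major triad (Eb, G, Bb); F4 is not a chord tone.
It is approached by step down from G4 and left by step up to G4.
Step away and step back to the same note — a neighbor tone (lower neighbor).

Eb4 (beat 2) — neighbor tone; F4 (beat 6) — neighbor tone.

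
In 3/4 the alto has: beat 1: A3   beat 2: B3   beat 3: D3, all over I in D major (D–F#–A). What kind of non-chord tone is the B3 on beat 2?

The harmony at that moment is D major triad (D, F#, A); B3 is not a chord tone.
It is approached by step up from A3 and left by leap down to D3.
Step in, leap out, on a weak beat — an escape tone.

Escape tone.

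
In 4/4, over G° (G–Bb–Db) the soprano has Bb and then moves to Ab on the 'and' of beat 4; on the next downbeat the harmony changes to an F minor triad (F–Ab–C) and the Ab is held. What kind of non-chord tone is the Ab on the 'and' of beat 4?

The harmony at that moment is G diminished triad (G, Bb, Db); Ab is not a chord tone.
It is approached by step down from Bb and then sustained as the same pitch into the next harmony.
Arriving early and becoming a chord tone when the harmony changes — an anticipation.

Anticipation.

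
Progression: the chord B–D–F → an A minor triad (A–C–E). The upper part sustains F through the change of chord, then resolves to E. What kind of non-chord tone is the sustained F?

The harmony at that moment is A minor triad (A, C, E); F is not a chord tone.
It is held over (the same pitch as the preceding F) and left by step down to E.
Held over from the previous chord and resolving down by step — a suspension.

F is a suspension.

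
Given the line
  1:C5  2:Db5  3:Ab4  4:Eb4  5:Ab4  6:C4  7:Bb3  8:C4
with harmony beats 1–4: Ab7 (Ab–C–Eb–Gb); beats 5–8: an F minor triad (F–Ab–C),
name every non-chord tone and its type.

Db5 (beat 2) — escape tone; Bb3 (beat 7) — neighbor tone.

The harmony at that moment is Ab dominant seventh chord (Ab, C, Eb, Gb); Db5 is not a chord tone.
It is approached by step up from C5 and left by leap down to Ab4.
Step in, leap out — an escape tone.
The harmony at that moment is F minor triad (F, Ab, C); Bb3 is not a chord tone.
It is approached by step down from C4 and left by step up to C4.
Step away and step back to the same note — a neighbor tone (lower neighbor).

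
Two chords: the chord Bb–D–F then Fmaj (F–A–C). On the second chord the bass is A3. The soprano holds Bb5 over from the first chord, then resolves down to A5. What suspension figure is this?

9–8 suspension.

At the second chord the bass is A3. The suspended Bb5 lies a ninth above the bass; after resolving down by step to A5, the interval above the bass becomes an octave.
Suspension figures are named by those two intervals: 9–8.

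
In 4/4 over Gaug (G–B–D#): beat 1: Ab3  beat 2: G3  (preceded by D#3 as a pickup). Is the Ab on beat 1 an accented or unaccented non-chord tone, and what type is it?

Accented appoggiatura.

The harmony at that moment is G augmented triad (G, B, D#); Ab3 is not a chord tone.
It is approached by leap up from D#3 and left by step down to G3.
Leap in, step out — an appoggiatura.
It falls on the downbeat, so it is accented.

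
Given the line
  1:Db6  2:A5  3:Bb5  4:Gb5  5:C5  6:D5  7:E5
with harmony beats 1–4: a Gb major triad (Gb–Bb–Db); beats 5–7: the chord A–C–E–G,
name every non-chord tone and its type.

The harmony at that moment is Gb major triad (Gb, Bb, Db); A5 is not a chord tone.
It is approached by leap down from Db6 and left by step up to Bb5.
Leap in, step out — an appoggiatura.
The harmony at that moment is A minor seventh chord (A, C, E, G); D5 is not a chord tone.
It is approached by step up from C5 and left by step up to E5.
Step in, step out in the same direction — a passing tone.

A5 (beat 2) — appoggiatura; D5 (beat 6) — passing tone.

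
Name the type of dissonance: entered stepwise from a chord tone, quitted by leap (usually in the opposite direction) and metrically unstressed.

Approach: by step. Departure: by leap. Metric position: weak.
Step in, leap out, from a weak position — an escape tone (échappée). (It is the mirror image of the appoggiatura, which leaps in and steps out on a strong beat.)

Escape tone.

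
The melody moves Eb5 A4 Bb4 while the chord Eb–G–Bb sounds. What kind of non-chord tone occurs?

A4 is an appoggiatura.

The harmony at that moment is Eb major triad (Eb, G, Bb); A4 is not a chord tone.
It is approached by leap down from Eb5 and left by step up to Bb4.
Leap in, step out — an appoggiatura.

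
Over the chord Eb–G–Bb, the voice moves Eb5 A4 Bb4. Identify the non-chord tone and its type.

The harmony at that moment is Eb major triad (Eb, G, Bb); A4 is not a chord tone.
It is approached by leap down from Eb5 and left by step up to Bb4.
Leap in, step out — an appoggiatura.

A4 is an appoggiatura.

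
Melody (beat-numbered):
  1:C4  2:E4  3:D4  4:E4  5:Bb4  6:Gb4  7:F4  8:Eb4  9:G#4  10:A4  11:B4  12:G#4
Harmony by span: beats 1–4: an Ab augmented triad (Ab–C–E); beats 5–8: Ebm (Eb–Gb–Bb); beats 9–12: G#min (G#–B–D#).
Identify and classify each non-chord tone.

The harmony at that moment is Ab augmented triad (Ab, C, E); D4 is not a chord tone.
It is approached by step down from E4 and left by step up to E4.
Step away and step back to the same note — a neighbor tone (lower neighbor).
The harmony at that moment is Eb minor triad (Eb, Gb, Bb); F4 is not a chord tone.
It is approached by step down from Gb4 and left by step down to Eb4.
Step in, step out in the same direction — a passing tone.
The harmony at that moment is G# minor triad (G#, B, D#); A4 is not a chord tone.
It is approached by step up from G#4 and left by step up to B4.
Step in, step out in the same direction — a passing tone.

D4 (beat 3) — neighbor tone; F4 (beat 7) — passing tone; A4 (beat 10) — passing tone.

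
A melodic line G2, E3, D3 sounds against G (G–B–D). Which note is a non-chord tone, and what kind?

E3 is an appoggiatura.

The harmony at that moment is G major triad (G, B, D); E3 is not a chord tone.
It is approached by leap up from G2 and left by step down to D3.
Leap in, step out — an appoggiatura.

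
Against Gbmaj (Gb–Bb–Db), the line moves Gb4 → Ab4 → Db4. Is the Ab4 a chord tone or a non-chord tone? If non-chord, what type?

The harmony at that moment is Gb major triad (Gb, Bb, Db); Ab4 is not a chord tone.
It is approached by step up from Gb4 and left by leap down to Db4.
Step in, leap out — an escape tone.

Non-chord tone — an escape tone.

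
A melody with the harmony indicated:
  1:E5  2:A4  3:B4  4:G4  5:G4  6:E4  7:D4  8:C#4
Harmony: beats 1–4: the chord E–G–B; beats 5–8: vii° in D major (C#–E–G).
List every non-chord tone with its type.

The harmony at that moment is E minor triad (E, G, B); A4 is not a chord tone.
It is approached by leap down from E5 and left by step up to B4.
Leap in, step out — an appoggiatura.
The harmony at that moment is C# diminished triad (C#, E, G); D4 is not a chord tone.
It is approached by step down from E4 and left by step down to C#4.
Step in, step out in the same direction — a passing tone.

A4 (beat 2) — appoggiatura; D4 (beat 7) — passing tone.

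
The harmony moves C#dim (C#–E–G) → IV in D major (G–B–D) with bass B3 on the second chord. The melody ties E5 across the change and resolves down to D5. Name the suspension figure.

4–3 suspension.

At the second chord the bass is B3. The suspended E5 lies a fourth above the bass; after resolving down by step to D5, the interval above the bass becomes a third.
Suspension figures are named by those two intervals: 4–3.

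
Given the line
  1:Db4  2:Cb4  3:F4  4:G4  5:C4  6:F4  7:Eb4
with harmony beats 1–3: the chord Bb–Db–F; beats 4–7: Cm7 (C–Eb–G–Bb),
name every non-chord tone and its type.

The harmony at that moment is Bb minor triad (Bb, Db, F); Cb4 is not a chord tone.
It is approached by step down from Db4 and left by leap up to F4.
Step in, leap out — an escape tone.
The harmony at that moment is C minor seventh chord (C, Eb, G, Bb); F4 is not a chord tone.
It is approached by leap up from C4 and left by step down to Eb4.
Leap in, step out — an appoggiatura.

Cb4 (beat 2) — escape tone; F4 (beat 6) — appoggiatura.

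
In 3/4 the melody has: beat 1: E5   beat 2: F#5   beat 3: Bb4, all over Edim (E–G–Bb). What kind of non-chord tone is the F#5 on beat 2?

The harmony at that moment is E diminished triad (E, G, Bb); F#5 is not a chord tone.
It is approached by step up from E5 and left by leap down to Bb4.
Step in, leap out, on a weak beat — an escape tone.

Escape tone.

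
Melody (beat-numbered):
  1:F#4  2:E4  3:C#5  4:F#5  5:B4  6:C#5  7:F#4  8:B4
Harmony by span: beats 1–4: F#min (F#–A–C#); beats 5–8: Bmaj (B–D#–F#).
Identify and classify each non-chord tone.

The harmony at that moment is F# minor triad (F#, A, C#); E4 is not a chord tone.
It is approached by step down from F#4 and left by leap up to C#5.
Step in, leap out — an escape tone.
The harmony at that moment is B major triad (B, D#, F#); C#5 is not a chord tone.
It is approached by step up from B4 and left by leap down to F#4.
Step in, leap out — an escape tone.

E4 (beat 2) — escape tone; C#5 (beat 6) — escape tone.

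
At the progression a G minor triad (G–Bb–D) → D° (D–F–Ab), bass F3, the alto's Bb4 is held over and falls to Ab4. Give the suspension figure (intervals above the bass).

At the second chord the bass is F3. The suspended Bb4 lies a fourth above the bass; after resolving down by step to Ab4, the interval above the bass becomes a third.
Suspension figures are named by those two intervals: 4–3.

4–3 suspension.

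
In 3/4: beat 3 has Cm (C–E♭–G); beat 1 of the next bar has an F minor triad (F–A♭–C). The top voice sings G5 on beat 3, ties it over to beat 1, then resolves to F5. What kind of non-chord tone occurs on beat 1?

Suspension.

The harmony at that moment is F minor triad (F, A♭, C); G5 is not a chord tone.
It is held over (the same pitch as the preceding G5) and left by step down to F5.
Held over from the previous chord and resolving down by step — a suspension.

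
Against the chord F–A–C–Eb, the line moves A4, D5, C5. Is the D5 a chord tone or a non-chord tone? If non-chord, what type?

Non-chord tone — an appoggiatura.

The harmony at that moment is F dominant seventh chord (F, A, C, Eb); D5 is not a chord tone.
It is approached by leap up from A4 and left by step down to C5.
Leap in, step out — an appoggiatura.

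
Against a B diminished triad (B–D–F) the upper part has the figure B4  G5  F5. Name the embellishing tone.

G5 is an appoggiatura.

The harmony at that moment is B diminished triad (B, D, F); G5 is not a chord tone.
It is approached by leap up from B4 and left by step down to F5.
Leap in, step out — an appoggiatura.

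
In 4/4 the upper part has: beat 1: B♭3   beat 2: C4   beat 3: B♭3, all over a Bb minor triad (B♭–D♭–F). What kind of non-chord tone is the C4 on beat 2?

Upper neighbor tone.

The harmony at that moment is B♭ minor triad (B♭, D♭, F); C4 is not a chord tone.
It is approached by step up from B♭3 and left by step down to B♭3.
Step away and step back to the same note — a neighbor tone (upper neighbor).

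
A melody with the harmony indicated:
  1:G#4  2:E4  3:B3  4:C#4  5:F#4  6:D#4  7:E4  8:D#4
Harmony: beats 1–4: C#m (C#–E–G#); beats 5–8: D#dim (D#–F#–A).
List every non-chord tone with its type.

The harmony at that moment is C# minor triad (C#, E, G#); B3 is not a chord tone.
It is approached by leap down from E4 and left by step up to C#4.
Leap in, step out — an appoggiatura.
The harmony at that moment is D# diminished triad (D#, F#, A); E4 is not a chord tone.
It is approached by step up from D#4 and left by step down to D#4.
Step away and step back to the same note — a neighbor tone (upper neighbor).

B3 (beat 3) — appoggiatura; E4 (beat 7) — neighbor tone.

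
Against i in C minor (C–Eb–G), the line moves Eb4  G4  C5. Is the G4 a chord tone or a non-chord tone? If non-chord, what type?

C minor triad contains C, Eb, G; G is the fifth, so it is a chord tone.

Chord tone (the fifth of C minor triad).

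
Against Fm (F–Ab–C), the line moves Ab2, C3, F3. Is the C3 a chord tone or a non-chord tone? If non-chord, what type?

Chord tone (the fifth of F minor triad).

F minor triad contains F, Ab, C; C is the fifth, so it is a chord tone.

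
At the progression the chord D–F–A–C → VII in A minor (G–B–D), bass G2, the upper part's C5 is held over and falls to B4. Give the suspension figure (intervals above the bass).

4–3 suspension.

At the second chord the bass is G2. The suspended C5 lies a fourth above the bass; after resolving down by step to B4, the interval above the bass becomes a third.
Suspension figures are named by those two intervals: 4–3.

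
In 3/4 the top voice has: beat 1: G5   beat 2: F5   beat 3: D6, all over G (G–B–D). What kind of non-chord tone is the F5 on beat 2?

Escape tone.

The harmony at that moment is G major triad (G, B, D); F5 is not a chord tone.
It is approached by step down from G5 and left by leap up to D6.
Step in, leap out, on a weak beat — an escape tone.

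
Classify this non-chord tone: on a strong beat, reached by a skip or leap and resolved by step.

Approach: by leap. Departure: by step. Metric position: strong.
Leap in, step out, in a metrically strong position — an appoggiatura. (It is the mirror image of the escape tone, which steps in and leaps out from a weak position.)

Appoggiatura.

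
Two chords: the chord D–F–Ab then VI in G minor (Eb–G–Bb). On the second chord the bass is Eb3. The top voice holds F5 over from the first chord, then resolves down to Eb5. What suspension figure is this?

At the second chord the bass is Eb3. The suspended F5 lies a ninth above the bass; after resolving down by step to Eb5, the interval above the bass becomes an octave.
Suspension figures are named by those two intervals: 9–8.

9–8 suspension.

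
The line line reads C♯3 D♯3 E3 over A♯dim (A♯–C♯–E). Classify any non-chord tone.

The harmony at that moment is A♯ diminished triad (A♯, C♯, E); D♯3 is not a chord tone.
It is approached by step up from C♯3 and left by step up to E3.
Step in, step out in the same direction — a passing tone.

D♯3 is a passing tone.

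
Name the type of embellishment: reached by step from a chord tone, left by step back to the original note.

Approach: by step. Departure: by step in the opposite direction, back to the starting pitch.
Stepwise on both sides but reversing to return to the same chord tone — a neighbor tone. (Had it continued onward in the same direction it would be a passing tone instead.)

Neighbor tone.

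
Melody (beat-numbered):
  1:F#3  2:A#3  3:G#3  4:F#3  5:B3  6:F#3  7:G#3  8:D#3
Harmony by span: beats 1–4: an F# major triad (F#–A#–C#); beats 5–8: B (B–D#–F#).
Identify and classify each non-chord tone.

G#3 (beat 3) — passing tone; G#3 (beat 7) — escape tone.

The harmony at that moment is F# major triad (F#, A#, C#); G#3 is not a chord tone.
It is approached by step down from A#3 and left by step down to F#3.
Step in, step out in the same direction — a passing tone.
The harmony at that moment is B major triad (B, D#, F#); G#3 is not a chord tone.
It is approached by step up from F#3 and left by leap down to D#3.
Step in, leap out — an escape tone.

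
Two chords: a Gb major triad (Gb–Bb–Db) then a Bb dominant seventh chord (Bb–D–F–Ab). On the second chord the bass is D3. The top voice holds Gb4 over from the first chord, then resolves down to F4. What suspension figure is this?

4–3 suspension.

At the second chord the bass is D3. The suspended Gb4 lies a fourth above the bass; after resolving down by step to F4, the interval above the bass becomes a third.
Suspension figures are named by those two intervals: 4–3.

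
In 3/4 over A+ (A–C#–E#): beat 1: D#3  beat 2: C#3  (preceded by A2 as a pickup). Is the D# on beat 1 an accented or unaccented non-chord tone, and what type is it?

The harmony at that moment is A augmented triad (A, C#, E#); D#3 is not a chord tone.
It is approached by leap up from A2 and left by step down to C#3.
Leap in, step out — an appoggiatura.
It falls on the downbeat, so it is accented.

Accented appoggiatura.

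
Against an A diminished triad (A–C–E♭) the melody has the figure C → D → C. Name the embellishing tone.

D is a neighbor tone.

The harmony at that moment is A diminished triad (A, C, E♭); D is not a chord tone.
It is approached by step up from C and left by step down to C.
Step away and step back to the same note — a neighbor tone (upper neighbor).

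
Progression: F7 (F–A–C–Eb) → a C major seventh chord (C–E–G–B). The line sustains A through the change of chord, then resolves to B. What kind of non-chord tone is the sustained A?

The harmony at that moment is C major seventh chord (C, E, G, B); A is not a chord tone.
It is held over (the same pitch as the preceding A) and left by step up to B.
Held over from the previous chord and resolving up by step — a retardation.

A is a retardation.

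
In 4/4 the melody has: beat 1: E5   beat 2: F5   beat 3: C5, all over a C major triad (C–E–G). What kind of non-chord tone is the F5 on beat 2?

Escape tone.

The harmony at that moment is C major triad (C, E, G); F5 is not a chord tone.
It is approached by step up from E5 and left by leap down to C5.
Step in, leap out, on a weak beat — an escape tone.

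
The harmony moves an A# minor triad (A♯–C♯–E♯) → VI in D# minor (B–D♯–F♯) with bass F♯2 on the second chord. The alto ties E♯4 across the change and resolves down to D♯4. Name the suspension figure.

7–6 suspension.

At the second chord the bass is F♯2. The suspended E♯4 lies a seventh above the bass; after resolving down by step to D♯4, the interval above the bass becomes a sixth.
Suspension figures are named by those two intervals: 7–6.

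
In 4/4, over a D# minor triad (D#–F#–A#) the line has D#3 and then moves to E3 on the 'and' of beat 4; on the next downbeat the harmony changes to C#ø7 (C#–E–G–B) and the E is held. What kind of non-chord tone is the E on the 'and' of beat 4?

The harmony at that moment is D# minor triad (D#, F#, A#); E3 is not a chord tone.
It is approached by step up from D#3 and then sustained as the same pitch into the next harmony.
Arriving early and becoming a chord tone when the harmony changes — an anticipation.

Anticipation.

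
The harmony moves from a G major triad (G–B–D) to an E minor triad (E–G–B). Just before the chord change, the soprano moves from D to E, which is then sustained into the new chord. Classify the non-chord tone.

E is an anticipation.

The harmony at that moment is G major triad (G, B, D); E is not a chord tone.
It is approached by step up from D and then sustained as the same pitch into the next harmony.
Arriving early and becoming a chord tone when the harmony changes — an anticipation.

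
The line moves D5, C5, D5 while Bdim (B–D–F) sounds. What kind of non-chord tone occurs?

C5 is a neighbor tone.

The harmony at that moment is B diminished triad (B, D, F); C5 is not a chord tone.
It is approached by step down from D5 and left by step up to D5.
Step away and step back to the same note — a neighbor tone (lower neighbor).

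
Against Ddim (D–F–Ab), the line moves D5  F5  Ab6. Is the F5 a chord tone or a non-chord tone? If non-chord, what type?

D diminished triad contains D, F, Ab; F is the third, so it is a chord tone.

Chord tone (the third of D diminished triad).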